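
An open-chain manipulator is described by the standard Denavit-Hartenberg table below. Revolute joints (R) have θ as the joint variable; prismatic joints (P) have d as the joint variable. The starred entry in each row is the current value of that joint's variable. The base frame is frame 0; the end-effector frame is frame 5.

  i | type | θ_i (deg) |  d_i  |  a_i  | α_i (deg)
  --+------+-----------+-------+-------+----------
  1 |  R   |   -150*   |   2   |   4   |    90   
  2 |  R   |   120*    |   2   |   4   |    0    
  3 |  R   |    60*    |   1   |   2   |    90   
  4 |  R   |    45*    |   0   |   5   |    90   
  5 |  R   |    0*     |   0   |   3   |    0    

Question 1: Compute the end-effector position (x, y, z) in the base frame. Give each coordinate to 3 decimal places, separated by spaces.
0.571 10.325 5.464

after link 1: o_1 = (-3.4641, -2.0000, 2.0000)
after link 2: o_2 = (-2.7321, 0.7321, 5.4641)
after link 3: o_3 = (-1.5000, 2.5981, 5.4641)
after link 4: o_4 = (-0.2059, 7.4277, 5.4641)
after link 5: o_5 = (0.5706, 10.3255, 5.4641)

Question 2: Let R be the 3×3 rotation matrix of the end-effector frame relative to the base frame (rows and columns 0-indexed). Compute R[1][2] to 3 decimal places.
End-effector z-axis (col 2 of R) = (0.9659,-0.2588,0.0000)
R[1][2] = -0.2588

-0.259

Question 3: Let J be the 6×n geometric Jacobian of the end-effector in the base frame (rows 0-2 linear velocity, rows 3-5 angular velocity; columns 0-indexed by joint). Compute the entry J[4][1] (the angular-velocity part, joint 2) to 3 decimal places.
axis z_1 = (-0.5000,0.8660,0.0000); lever o_n−o_1 = (4.0347,12.3255,3.4641)
cross product → J_v[:, 1] = (3.0000,1.7321,-9.6569)
J_ω[:, 1] = z_1
entry J[4][1] = 0.8660

0.866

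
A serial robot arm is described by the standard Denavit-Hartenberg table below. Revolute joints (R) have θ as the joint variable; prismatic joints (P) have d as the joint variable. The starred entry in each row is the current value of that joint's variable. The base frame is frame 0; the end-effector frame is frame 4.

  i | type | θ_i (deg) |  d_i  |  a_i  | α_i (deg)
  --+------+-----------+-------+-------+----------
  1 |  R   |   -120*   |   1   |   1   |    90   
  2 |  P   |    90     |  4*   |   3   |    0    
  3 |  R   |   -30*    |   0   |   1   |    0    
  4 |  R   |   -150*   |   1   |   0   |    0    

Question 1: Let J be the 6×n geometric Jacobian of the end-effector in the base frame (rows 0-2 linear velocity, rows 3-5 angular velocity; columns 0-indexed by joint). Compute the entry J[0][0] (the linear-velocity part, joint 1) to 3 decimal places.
axis z_0 = ẑ; lever o_n−o_0 = (-5.0801,1.2010,4.8660)
cross product → J_v[:, 0] = (-1.2010,-5.0801,0.0000)
J_ω[:, 0] = z_0
entry J[0][0] = -1.2010

-1.201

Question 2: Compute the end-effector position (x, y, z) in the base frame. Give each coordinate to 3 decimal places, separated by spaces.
after link 1: o_1 = (-0.5000, -0.8660, 1.0000)
after link 2: o_2 = (-3.9641, 1.1340, 4.0000)
after link 3: o_3 = (-4.2141, 0.7010, 4.8660)
after link 4: o_4 = (-5.0801, 1.2010, 4.8660)

-5.080 1.201 4.866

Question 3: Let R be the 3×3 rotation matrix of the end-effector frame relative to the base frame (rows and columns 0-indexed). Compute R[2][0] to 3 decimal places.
-1.000

End-effector x-axis (col 0 of R) = (-0.0000,0.0000,-1.0000)
R[2][0] = -1.0000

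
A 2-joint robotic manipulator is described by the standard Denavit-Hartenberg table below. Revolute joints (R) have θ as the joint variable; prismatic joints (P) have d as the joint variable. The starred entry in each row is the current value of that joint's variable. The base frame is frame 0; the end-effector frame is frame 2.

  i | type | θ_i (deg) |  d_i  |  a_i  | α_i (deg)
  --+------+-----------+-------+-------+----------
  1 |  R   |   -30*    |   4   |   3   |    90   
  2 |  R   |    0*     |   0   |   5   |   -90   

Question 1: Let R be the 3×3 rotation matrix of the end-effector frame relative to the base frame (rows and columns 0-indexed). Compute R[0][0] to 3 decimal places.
End-effector x-axis (col 0 of R) = (0.8660,-0.5000,0.0000)
R[0][0] = 0.8660

0.866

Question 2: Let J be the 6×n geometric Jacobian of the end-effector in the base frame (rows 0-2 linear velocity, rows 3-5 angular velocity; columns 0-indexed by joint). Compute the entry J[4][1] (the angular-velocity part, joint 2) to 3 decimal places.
axis z_1 = (-0.5000,-0.8660,0.0000); lever o_n−o_1 = (4.3301,-2.5000,0.0000)
cross product → J_v[:, 1] = (0.0000,0.0000,5.0000)
J_ω[:, 1] = z_1
entry J[4][1] = -0.8660

-0.866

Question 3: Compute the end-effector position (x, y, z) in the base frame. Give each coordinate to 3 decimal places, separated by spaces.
6.928 -4.000 4.000

after link 1: o_1 = (2.5981, -1.5000, 4.0000)
after link 2: o_2 = (6.9282, -4.0000, 4.0000)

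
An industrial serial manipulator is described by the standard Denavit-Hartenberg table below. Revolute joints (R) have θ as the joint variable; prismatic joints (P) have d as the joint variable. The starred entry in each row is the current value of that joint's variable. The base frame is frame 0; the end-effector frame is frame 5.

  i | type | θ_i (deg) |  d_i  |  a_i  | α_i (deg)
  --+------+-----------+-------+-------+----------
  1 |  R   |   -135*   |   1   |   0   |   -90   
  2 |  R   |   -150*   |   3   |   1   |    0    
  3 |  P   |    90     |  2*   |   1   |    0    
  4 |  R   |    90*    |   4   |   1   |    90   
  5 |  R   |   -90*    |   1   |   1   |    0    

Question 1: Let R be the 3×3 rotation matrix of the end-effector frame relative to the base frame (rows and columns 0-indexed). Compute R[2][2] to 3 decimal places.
0.866

End-effector z-axis (col 2 of R) = (-0.3536,-0.3536,0.8660)
R[2][2] = 0.8660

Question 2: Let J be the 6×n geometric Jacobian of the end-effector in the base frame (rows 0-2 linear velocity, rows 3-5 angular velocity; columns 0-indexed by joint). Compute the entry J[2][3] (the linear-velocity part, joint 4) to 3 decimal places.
axis z_3 = (0.7071,-0.7071,0.0000); lever o_n−o_3 = (1.1554,-3.0872,0.3660)
cross product → J_v[:, 3] = (-0.2588,-0.2588,-1.3660)
J_ω[:, 3] = z_3
entry J[2][3] = -1.3660

-1.366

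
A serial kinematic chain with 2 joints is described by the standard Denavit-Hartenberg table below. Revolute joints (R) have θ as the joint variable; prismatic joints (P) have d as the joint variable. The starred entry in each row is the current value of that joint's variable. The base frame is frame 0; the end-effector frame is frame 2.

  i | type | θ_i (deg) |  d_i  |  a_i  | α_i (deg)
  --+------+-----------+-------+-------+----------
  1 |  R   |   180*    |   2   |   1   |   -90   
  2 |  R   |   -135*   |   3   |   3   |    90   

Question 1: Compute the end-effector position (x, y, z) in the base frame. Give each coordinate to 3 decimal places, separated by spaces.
after link 1: o_1 = (-1.0000, 0.0000, 2.0000)
after link 2: o_2 = (1.1213, -3.0000, 4.1213)

1.121 -3.000 4.121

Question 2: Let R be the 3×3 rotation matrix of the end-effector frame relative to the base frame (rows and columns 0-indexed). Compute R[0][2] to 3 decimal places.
0.707

End-effector z-axis (col 2 of R) = (0.7071,-0.0000,-0.7071)
R[0][2] = 0.7071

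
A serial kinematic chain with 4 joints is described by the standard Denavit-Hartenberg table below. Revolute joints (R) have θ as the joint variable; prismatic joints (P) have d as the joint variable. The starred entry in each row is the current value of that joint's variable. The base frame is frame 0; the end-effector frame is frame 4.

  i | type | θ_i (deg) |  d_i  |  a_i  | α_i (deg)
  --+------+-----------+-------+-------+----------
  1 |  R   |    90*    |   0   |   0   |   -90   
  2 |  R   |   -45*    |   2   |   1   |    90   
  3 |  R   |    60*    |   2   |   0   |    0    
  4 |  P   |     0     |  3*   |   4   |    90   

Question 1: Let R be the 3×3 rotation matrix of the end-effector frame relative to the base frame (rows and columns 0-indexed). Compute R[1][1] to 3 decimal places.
End-effector y-axis (col 1 of R) = (-0.0000,-0.7071,0.7071)
R[1][1] = -0.7071

-0.707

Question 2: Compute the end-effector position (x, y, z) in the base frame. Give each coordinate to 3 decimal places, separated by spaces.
after link 1: o_1 = (0.0000, 0.0000, 0.0000)
after link 2: o_2 = (-2.0000, 0.7071, 0.7071)
after link 3: o_3 = (-2.0000, -0.7071, 2.1213)
after link 4: o_4 = (-5.4641, -1.4142, 5.6569)

-5.464 -1.414 5.657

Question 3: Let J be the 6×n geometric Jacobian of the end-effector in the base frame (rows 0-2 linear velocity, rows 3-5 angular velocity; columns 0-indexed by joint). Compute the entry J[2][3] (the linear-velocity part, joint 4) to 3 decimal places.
0.707

prismatic axis z_3 = (-0.0000,-0.7071,0.7071)
J_v[:, 3] = z_3; J_ω[:, 3] = (0,0,0)
entry J[2][3] = 0.7071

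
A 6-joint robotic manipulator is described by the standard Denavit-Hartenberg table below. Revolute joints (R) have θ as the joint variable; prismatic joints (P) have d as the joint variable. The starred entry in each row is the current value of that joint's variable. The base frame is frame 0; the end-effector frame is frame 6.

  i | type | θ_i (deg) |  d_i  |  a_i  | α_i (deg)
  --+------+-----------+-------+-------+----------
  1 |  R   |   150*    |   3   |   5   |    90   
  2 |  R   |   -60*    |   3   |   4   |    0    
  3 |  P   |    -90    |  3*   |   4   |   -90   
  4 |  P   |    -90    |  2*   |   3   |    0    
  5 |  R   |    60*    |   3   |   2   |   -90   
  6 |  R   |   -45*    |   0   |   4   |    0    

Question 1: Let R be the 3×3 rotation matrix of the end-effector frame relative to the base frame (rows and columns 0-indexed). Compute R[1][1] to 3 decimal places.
-0.136

End-effector y-axis (col 1 of R) = (0.9422,-0.1358,0.3062)
R[1][1] = -0.1358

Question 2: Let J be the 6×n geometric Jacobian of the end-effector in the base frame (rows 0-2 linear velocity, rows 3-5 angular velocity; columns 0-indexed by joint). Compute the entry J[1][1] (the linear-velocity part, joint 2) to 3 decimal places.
axis z_1 = (0.5000,0.8660,0.0000); lever o_n−o_1 = (6.7214,9.2994,-14.3345)
cross product → J_v[:, 1] = (-12.4140,7.1672,-1.1712)
J_ω[:, 1] = z_1
entry J[1][1] = 7.1672

7.167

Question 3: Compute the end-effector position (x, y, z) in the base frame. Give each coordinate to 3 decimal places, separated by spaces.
after link 1: o_1 = (-4.3301, 2.5000, 3.0000)
after link 2: o_2 = (-4.5622, 6.0981, -0.4641)
after link 3: o_3 = (-0.0622, 6.9641, -2.4641)
after link 4: o_4 = (0.5718, 10.0622, -4.1962)
after link 5: o_5 = (1.0718, 10.9282, -7.6603)
after link 6: o_6 = (2.3913, 11.7994, -11.3345)

2.391 11.799 -11.334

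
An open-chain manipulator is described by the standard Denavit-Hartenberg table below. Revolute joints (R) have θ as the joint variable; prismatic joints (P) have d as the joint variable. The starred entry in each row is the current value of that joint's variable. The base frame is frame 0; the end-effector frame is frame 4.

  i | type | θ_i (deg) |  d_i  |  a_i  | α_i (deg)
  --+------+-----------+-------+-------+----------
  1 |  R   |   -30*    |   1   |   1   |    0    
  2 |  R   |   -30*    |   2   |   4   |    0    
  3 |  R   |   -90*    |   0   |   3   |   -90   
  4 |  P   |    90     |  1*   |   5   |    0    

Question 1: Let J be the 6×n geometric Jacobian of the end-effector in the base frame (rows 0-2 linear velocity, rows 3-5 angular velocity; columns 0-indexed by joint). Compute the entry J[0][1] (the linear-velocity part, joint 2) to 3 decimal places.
axis z_1 = (0.0000,0.0000,1.0000); lever o_n−o_1 = (-0.0981,-5.8301,-3.0000)
cross product → J_v[:, 1] = (5.8301,-0.0981,0.0000)
J_ω[:, 1] = z_1
entry J[0][1] = 5.8301

5.830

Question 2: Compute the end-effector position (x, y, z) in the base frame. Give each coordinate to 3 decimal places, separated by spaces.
0.768 -6.330 -2.000

after link 1: o_1 = (0.8660, -0.5000, 1.0000)
after link 2: o_2 = (2.8660, -3.9641, 3.0000)
after link 3: o_3 = (0.2679, -5.4641, 3.0000)
after link 4: o_4 = (0.7679, -6.3301, -2.0000)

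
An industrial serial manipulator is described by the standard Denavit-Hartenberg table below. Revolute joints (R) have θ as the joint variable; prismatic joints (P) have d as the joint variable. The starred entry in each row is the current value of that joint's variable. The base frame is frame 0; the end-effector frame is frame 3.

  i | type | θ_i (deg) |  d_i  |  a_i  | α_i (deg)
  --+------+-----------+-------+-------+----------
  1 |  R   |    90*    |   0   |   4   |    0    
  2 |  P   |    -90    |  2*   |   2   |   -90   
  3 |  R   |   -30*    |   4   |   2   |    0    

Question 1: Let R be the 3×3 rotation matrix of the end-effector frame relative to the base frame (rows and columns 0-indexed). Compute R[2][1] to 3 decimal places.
-0.866

End-effector y-axis (col 1 of R) = (0.5000,0.0000,-0.8660)
R[2][1] = -0.8660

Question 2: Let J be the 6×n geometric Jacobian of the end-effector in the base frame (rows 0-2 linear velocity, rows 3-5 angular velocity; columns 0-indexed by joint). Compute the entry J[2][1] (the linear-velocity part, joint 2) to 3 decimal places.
1.000

prismatic axis z_1 = (0.0000,0.0000,1.0000)
J_v[:, 1] = z_1; J_ω[:, 1] = (0,0,0)
entry J[2][1] = 1.0000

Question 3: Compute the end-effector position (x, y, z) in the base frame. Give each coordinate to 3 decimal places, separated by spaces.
3.732 8.000 3.000

after link 1: o_1 = (0.0000, 4.0000, 0.0000)
after link 2: o_2 = (2.0000, 4.0000, 2.0000)
after link 3: o_3 = (3.7321, 8.0000, 3.0000)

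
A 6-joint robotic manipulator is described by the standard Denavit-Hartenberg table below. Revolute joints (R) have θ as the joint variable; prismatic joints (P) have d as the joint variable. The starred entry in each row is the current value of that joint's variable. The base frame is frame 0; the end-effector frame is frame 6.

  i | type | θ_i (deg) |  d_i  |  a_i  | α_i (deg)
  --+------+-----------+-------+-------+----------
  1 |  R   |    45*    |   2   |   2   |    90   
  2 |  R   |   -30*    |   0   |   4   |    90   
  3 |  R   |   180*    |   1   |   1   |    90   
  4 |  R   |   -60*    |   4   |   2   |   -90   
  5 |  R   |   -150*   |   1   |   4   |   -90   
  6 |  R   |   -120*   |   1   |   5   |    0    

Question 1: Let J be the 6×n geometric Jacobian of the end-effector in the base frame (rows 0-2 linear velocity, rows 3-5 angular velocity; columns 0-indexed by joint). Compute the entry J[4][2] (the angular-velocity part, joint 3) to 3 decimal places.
-0.354

axis z_2 = (-0.3536,-0.3536,-0.8660); lever o_n−o_2 = (-0.7638,-8.7060,0.8349)
cross product → J_v[:, 2] = (-7.8348,0.9566,2.8080)
J_ω[:, 2] = z_2
entry J[4][2] = -0.3536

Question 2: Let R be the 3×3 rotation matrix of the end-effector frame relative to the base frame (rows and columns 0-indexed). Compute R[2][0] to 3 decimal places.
0.433

End-effector x-axis (col 0 of R) = (-0.7891,-0.4356,0.4330)
R[2][0] = 0.4330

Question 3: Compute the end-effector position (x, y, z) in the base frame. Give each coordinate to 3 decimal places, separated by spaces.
3.100 -4.842 0.835

after link 1: o_1 = (1.4142, 1.4142, 2.0000)
after link 2: o_2 = (3.8637, 3.8637, 0.0000)
after link 3: o_3 = (2.8978, 2.8978, -0.3660)
after link 4: o_4 = (5.7262, 0.0694, 1.6340)
after link 5: o_5 = (6.4333, -2.0520, -1.8301)
after link 6: o_6 = (3.0999, -4.8423, 0.8349)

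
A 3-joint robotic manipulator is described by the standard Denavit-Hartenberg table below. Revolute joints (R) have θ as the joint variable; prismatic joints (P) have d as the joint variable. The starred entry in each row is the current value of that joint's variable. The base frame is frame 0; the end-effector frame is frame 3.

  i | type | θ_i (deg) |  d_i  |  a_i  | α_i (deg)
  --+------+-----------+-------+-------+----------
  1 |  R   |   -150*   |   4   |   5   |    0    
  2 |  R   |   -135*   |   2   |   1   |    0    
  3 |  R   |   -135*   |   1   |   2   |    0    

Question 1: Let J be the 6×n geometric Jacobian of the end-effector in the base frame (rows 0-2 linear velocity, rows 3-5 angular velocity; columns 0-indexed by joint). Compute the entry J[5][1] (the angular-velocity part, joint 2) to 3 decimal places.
axis z_1 = (0.0000,0.0000,1.0000); lever o_n−o_1 = (1.2588,-0.7661,3.0000)
cross product → J_v[:, 1] = (0.7661,1.2588,-0.0000)
J_ω[:, 1] = z_1
entry J[5][1] = 1.0000

1.000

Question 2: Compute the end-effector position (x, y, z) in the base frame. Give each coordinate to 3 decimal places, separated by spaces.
after link 1: o_1 = (-4.3301, -2.5000, 4.0000)
after link 2: o_2 = (-4.0713, -1.5341, 6.0000)
after link 3: o_3 = (-3.0713, -3.2661, 7.0000)

-3.071 -3.266 7.000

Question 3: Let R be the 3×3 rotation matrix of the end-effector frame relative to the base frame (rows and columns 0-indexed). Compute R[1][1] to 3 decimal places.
End-effector y-axis (col 1 of R) = (0.8660,0.5000,0.0000)
R[1][1] = 0.5000

0.500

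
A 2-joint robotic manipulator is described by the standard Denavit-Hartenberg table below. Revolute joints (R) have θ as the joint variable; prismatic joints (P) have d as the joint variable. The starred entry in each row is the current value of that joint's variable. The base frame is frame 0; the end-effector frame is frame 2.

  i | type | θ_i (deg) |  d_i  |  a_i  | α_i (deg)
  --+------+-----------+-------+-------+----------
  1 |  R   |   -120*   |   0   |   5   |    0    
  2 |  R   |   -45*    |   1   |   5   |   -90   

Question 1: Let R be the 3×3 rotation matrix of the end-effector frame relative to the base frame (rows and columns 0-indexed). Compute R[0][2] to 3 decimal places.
End-effector z-axis (col 2 of R) = (0.2588,-0.9659,0.0000)
R[0][2] = 0.2588

0.259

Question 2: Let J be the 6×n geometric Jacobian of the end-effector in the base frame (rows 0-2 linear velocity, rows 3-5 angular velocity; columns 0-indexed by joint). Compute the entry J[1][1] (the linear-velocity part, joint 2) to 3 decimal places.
-4.830

axis z_1 = (0.0000,0.0000,1.0000); lever o_n−o_1 = (-4.8296,-1.2941,1.0000)
cross product → J_v[:, 1] = (1.2941,-4.8296,0.0000)
J_ω[:, 1] = z_1
entry J[1][1] = -4.8296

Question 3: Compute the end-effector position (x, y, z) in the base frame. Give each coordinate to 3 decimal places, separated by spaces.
-7.330 -5.624 1.000

after link 1: o_1 = (-2.5000, -4.3301, 0.0000)
after link 2: o_2 = (-7.3296, -5.6242, 1.0000)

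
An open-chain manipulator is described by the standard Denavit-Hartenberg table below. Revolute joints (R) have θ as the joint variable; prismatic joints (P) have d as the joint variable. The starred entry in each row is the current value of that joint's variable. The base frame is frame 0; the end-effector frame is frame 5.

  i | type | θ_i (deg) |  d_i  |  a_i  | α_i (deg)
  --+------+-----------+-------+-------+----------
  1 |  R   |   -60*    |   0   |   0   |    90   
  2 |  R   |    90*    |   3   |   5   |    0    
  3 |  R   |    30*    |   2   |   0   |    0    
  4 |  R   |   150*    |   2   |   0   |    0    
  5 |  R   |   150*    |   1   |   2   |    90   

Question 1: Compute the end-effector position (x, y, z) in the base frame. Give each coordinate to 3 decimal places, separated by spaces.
-6.428 -4.866 6.732

after link 1: o_1 = (0.0000, 0.0000, 0.0000)
after link 2: o_2 = (-2.5981, -1.5000, 5.0000)
after link 3: o_3 = (-4.3301, -2.5000, 5.0000)
after link 4: o_4 = (-6.0622, -3.5000, 5.0000)
after link 5: o_5 = (-6.4282, -4.8660, 6.7321)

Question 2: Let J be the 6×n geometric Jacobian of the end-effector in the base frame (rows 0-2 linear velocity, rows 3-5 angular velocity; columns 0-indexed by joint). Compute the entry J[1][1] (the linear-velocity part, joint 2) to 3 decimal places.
5.830

axis z_1 = (-0.8660,-0.5000,0.0000); lever o_n−o_1 = (-6.4282,-4.8660,6.7321)
cross product → J_v[:, 1] = (-3.3660,5.8301,1.0000)
J_ω[:, 1] = z_1
entry J[1][1] = 5.8301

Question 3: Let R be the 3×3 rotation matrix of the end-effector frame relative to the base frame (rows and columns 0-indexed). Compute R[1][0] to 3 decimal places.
-0.433

End-effector x-axis (col 0 of R) = (0.2500,-0.4330,0.8660)
R[1][0] = -0.4330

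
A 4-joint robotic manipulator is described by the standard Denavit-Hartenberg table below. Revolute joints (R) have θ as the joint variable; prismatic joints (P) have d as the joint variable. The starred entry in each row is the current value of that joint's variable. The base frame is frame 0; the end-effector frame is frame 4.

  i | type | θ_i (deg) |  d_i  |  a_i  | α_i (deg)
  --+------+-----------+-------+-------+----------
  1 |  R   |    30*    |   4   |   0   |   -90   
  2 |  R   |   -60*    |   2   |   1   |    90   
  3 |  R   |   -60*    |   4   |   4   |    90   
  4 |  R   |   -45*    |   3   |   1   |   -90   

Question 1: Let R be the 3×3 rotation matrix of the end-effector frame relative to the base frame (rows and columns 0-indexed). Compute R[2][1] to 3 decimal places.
End-effector y-axis (col 1 of R) = (0.1250,0.6495,0.7500)
R[2][1] = 0.7500

0.750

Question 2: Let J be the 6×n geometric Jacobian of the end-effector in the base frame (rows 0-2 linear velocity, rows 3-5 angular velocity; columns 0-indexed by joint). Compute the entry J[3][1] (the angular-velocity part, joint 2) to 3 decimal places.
-0.500

axis z_1 = (-0.5000,0.8660,0.0000); lever o_n−o_1 = (-0.3543,-4.3343,2.3007)
cross product → J_v[:, 1] = (1.9925,1.1504,2.4740)
J_ω[:, 1] = z_1
entry J[3][1] = -0.5000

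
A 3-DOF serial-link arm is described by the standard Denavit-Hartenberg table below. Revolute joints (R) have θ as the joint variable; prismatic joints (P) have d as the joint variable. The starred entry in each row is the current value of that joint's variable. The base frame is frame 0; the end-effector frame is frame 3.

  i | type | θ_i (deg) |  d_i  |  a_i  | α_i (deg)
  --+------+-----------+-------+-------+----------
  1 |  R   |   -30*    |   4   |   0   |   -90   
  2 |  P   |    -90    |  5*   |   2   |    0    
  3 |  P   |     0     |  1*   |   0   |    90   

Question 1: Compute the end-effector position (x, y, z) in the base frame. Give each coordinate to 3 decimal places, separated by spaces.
3.000 5.196 6.000

after link 1: o_1 = (0.0000, 0.0000, 4.0000)
after link 2: o_2 = (2.5000, 4.3301, 6.0000)
after link 3: o_3 = (3.0000, 5.1962, 6.0000)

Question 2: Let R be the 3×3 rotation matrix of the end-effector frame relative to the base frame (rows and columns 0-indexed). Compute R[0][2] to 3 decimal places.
End-effector z-axis (col 2 of R) = (-0.8660,0.5000,0.0000)
R[0][2] = -0.8660

-0.866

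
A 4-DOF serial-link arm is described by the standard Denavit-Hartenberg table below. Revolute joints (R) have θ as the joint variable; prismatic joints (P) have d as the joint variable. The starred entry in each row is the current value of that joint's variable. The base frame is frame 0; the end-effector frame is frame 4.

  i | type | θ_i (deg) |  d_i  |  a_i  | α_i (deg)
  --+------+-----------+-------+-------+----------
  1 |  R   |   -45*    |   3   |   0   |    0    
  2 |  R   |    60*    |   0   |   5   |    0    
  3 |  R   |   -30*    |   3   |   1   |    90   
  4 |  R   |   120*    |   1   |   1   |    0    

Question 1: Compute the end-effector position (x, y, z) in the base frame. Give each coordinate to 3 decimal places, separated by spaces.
after link 1: o_1 = (0.0000, 0.0000, 3.0000)
after link 2: o_2 = (4.8296, 1.2941, 3.0000)
after link 3: o_3 = (5.7956, 1.0353, 6.0000)
after link 4: o_4 = (5.0538, 0.1988, 6.8660)

5.054 0.199 6.866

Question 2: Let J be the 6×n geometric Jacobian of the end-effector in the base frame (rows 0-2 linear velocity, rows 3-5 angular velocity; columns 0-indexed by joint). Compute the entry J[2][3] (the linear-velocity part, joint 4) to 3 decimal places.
axis z_3 = (-0.2588,-0.9659,0.0000); lever o_n−o_3 = (-0.7418,-0.8365,0.8660)
cross product → J_v[:, 3] = (-0.8365,0.2241,-0.5000)
J_ω[:, 3] = z_3
entry J[2][3] = -0.5000

-0.500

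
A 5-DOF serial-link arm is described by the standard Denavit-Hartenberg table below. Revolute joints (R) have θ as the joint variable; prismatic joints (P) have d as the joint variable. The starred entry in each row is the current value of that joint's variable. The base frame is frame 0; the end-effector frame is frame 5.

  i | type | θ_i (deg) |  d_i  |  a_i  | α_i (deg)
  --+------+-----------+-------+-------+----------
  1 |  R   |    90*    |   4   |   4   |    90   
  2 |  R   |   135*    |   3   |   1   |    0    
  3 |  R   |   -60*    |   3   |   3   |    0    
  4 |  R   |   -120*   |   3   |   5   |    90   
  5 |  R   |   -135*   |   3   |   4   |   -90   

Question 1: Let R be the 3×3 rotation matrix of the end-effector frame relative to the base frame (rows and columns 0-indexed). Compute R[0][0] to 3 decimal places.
End-effector x-axis (col 0 of R) = (-0.7071,-0.5000,0.5000)
R[0][0] = -0.7071

-0.707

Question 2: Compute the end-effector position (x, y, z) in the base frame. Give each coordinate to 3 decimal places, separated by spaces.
6.172 3.484 3.948

after link 1: o_1 = (0.0000, 4.0000, 4.0000)
after link 2: o_2 = (3.0000, 3.2929, 4.7071)
after link 3: o_3 = (6.0000, 4.0694, 7.6049)
after link 4: o_4 = (9.0000, 7.6049, 4.0694)
after link 5: o_5 = (6.1716, 3.4836, 3.9480)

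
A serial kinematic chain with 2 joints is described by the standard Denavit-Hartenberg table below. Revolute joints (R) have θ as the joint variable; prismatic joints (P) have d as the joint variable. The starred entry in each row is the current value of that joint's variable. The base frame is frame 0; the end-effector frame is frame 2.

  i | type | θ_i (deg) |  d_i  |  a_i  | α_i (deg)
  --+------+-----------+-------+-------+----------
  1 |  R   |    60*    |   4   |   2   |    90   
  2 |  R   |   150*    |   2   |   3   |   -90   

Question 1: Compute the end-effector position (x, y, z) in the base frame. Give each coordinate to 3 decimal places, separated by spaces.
after link 1: o_1 = (1.0000, 1.7321, 4.0000)
after link 2: o_2 = (1.4330, -1.5179, 5.5000)

1.433 -1.518 5.500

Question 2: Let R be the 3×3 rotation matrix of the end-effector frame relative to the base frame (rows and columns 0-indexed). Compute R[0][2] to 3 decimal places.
End-effector z-axis (col 2 of R) = (-0.2500,-0.4330,-0.8660)
R[0][2] = -0.2500

-0.250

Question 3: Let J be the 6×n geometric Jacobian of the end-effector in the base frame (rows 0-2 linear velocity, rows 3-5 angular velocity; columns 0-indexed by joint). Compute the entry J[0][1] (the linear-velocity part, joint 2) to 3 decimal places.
-0.750

axis z_1 = (0.8660,-0.5000,0.0000); lever o_n−o_1 = (0.4330,-3.2500,1.5000)
cross product → J_v[:, 1] = (-0.7500,-1.2990,-2.5981)
J_ω[:, 1] = z_1
entry J[0][1] = -0.7500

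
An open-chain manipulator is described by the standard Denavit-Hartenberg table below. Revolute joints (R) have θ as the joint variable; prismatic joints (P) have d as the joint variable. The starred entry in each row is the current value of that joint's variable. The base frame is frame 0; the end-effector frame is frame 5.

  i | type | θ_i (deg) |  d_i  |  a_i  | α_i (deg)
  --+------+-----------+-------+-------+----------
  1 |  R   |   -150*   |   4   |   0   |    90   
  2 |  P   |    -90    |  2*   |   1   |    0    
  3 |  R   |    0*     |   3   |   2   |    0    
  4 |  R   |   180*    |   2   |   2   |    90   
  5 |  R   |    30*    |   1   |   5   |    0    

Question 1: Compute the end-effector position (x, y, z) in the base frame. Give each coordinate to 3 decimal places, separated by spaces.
-5.616 7.727 7.330

after link 1: o_1 = (0.0000, 0.0000, 4.0000)
after link 2: o_2 = (-1.0000, 1.7321, 3.0000)
after link 3: o_3 = (-2.5000, 4.3301, 1.0000)
after link 4: o_4 = (-3.5000, 6.0622, 3.0000)
after link 5: o_5 = (-5.6160, 7.7272, 7.3301)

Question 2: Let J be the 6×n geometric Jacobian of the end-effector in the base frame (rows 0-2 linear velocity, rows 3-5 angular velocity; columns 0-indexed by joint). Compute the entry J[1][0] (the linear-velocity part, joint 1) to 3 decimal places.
-5.616

axis z_0 = ẑ; lever o_n−o_0 = (-5.6160,7.7272,7.3301)
cross product → J_v[:, 0] = (-7.7272,-5.6160,0.0000)
J_ω[:, 0] = z_0
entry J[1][0] = -5.6160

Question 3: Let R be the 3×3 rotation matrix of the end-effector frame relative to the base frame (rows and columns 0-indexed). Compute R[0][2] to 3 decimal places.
-0.866

End-effector z-axis (col 2 of R) = (-0.8660,-0.5000,-0.0000)
R[0][2] = -0.8660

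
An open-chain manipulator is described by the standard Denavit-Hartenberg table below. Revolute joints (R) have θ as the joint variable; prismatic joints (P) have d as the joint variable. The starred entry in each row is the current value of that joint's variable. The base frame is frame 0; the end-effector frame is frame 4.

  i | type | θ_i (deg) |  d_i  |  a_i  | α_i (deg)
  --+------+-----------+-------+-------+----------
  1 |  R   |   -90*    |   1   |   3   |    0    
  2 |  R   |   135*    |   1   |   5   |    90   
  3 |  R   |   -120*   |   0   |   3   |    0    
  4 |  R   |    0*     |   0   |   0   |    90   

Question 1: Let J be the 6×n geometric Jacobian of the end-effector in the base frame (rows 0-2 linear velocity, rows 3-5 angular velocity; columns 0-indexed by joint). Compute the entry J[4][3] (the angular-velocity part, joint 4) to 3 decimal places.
-0.707

axis z_3 = (0.7071,-0.7071,0.0000); lever o_n−o_3 = (0.0000,0.0000,0.0000)
cross product → J_v[:, 3] = (-0.0000,0.0000,0.0000)
J_ω[:, 3] = z_3
entry J[4][3] = -0.7071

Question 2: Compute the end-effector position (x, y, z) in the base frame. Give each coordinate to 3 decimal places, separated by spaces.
after link 1: o_1 = (0.0000, -3.0000, 1.0000)
after link 2: o_2 = (3.5355, 0.5355, 2.0000)
after link 3: o_3 = (2.4749, -0.5251, -0.5981)
after link 4: o_4 = (2.4749, -0.5251, -0.5981)

2.475 -0.525 -0.598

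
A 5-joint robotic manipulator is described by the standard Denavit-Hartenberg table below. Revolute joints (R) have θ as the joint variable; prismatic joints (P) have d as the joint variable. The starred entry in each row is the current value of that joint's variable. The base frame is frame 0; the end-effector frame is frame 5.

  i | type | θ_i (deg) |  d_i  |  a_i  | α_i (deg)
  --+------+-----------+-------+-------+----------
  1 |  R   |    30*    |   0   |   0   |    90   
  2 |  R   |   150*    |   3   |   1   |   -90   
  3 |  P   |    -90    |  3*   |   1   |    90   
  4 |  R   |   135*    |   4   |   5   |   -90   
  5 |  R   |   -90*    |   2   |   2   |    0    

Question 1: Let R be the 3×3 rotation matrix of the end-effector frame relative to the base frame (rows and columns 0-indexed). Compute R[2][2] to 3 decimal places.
End-effector z-axis (col 2 of R) = (-0.0474,0.7891,0.6124)
R[2][2] = 0.6124

0.612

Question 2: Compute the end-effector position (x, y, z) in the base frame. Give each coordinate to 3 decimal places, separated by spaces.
1.058 1.707 -6.935

after link 1: o_1 = (0.0000, 0.0000, 0.0000)
after link 2: o_2 = (0.7500, -3.0311, 0.5000)
after link 3: o_3 = (-0.0490, -4.6471, -2.0981)
after link 4: o_4 = (-0.3477, -0.7371, -7.1599)
after link 5: o_5 = (1.0575, 1.7072, -6.9352)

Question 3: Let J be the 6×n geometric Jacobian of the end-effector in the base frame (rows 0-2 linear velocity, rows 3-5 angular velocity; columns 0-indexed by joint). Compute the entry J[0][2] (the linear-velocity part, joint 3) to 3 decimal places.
prismatic axis z_2 = (-0.4330,-0.2500,-0.8660)
J_v[:, 2] = z_2; J_ω[:, 2] = (0,0,0)
entry J[0][2] = -0.4330

-0.433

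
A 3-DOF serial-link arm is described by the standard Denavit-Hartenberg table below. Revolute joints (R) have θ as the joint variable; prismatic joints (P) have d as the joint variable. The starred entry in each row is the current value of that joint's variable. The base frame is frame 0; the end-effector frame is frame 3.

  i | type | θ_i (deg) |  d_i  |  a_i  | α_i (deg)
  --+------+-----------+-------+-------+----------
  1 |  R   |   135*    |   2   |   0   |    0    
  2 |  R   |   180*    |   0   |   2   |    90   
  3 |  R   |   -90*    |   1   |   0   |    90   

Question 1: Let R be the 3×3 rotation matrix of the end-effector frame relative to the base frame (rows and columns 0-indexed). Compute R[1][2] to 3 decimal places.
0.707

End-effector z-axis (col 2 of R) = (-0.7071,0.7071,-0.0000)
R[1][2] = 0.7071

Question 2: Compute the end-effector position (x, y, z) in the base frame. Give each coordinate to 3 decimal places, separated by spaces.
0.707 -2.121 2.000

after link 1: o_1 = (0.0000, 0.0000, 2.0000)
after link 2: o_2 = (1.4142, -1.4142, 2.0000)
after link 3: o_3 = (0.7071, -2.1213, 2.0000)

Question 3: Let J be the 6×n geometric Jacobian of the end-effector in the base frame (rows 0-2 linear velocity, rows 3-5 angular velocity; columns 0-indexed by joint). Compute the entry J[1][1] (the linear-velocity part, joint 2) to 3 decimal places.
axis z_1 = (0.0000,0.0000,1.0000); lever o_n−o_1 = (0.7071,-2.1213,0.0000)
cross product → J_v[:, 1] = (2.1213,0.7071,-0.0000)
J_ω[:, 1] = z_1
entry J[1][1] = 0.7071

0.707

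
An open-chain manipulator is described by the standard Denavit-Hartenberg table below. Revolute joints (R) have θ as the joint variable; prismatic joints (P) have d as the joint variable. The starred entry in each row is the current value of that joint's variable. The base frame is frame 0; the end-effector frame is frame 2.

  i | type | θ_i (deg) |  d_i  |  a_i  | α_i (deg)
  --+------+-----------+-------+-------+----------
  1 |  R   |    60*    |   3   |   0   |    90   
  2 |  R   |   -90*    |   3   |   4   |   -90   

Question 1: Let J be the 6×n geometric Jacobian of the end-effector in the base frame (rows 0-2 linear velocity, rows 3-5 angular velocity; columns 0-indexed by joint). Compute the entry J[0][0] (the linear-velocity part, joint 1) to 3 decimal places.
1.500

axis z_0 = ẑ; lever o_n−o_0 = (2.5981,-1.5000,-1.0000)
cross product → J_v[:, 0] = (1.5000,2.5981,-0.0000)
J_ω[:, 0] = z_0
entry J[0][0] = 1.5000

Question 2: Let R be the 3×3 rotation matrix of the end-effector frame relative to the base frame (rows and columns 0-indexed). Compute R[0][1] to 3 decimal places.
-0.866

End-effector y-axis (col 1 of R) = (-0.8660,0.5000,-0.0000)
R[0][1] = -0.8660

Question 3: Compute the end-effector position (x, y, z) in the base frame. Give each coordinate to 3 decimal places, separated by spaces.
2.598 -1.500 -1.000

after link 1: o_1 = (0.0000, 0.0000, 3.0000)
after link 2: o_2 = (2.5981, -1.5000, -1.0000)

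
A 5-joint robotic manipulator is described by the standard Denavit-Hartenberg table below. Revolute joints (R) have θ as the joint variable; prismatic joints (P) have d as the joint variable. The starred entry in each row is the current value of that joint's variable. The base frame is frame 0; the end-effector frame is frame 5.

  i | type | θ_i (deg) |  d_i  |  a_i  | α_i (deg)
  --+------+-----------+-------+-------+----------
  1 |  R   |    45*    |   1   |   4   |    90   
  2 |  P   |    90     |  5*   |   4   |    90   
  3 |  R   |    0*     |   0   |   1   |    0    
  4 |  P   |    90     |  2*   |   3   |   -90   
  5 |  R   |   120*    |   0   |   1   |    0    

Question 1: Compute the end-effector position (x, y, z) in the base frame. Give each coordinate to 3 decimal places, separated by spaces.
8.934 -1.673 6.000

after link 1: o_1 = (2.8284, 2.8284, 1.0000)
after link 2: o_2 = (6.3640, -0.7071, 5.0000)
after link 3: o_3 = (6.3640, -0.7071, 6.0000)
after link 4: o_4 = (9.8995, -1.4142, 6.0000)
after link 5: o_5 = (8.9336, -1.6730, 6.0000)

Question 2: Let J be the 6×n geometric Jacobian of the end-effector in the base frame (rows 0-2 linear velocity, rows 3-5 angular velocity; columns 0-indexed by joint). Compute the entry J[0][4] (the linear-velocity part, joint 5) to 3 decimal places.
-0.259

axis z_4 = (0.0000,-0.0000,-1.0000); lever o_n−o_4 = (-0.9659,-0.2588,0.0000)
cross product → J_v[:, 4] = (-0.2588,0.9659,-0.0000)
J_ω[:, 4] = z_4
entry J[0][4] = -0.2588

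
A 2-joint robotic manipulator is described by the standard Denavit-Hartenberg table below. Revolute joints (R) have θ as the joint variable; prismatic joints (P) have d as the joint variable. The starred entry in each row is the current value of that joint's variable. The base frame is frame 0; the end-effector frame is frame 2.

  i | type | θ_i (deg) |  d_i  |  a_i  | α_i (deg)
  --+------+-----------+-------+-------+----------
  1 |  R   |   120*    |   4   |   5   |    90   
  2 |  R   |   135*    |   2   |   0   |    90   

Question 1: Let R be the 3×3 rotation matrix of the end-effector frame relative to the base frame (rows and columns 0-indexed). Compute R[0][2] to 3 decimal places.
-0.354

End-effector z-axis (col 2 of R) = (-0.3536,0.6124,0.7071)
R[0][2] = -0.3536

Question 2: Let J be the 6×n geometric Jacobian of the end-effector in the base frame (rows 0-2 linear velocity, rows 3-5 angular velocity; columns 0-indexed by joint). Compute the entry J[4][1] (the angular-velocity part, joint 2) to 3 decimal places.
0.500

axis z_1 = (0.8660,0.5000,0.0000); lever o_n−o_1 = (1.7321,1.0000,0.0000)
cross product → J_v[:, 1] = (-0.0000,0.0000,-0.0000)
J_ω[:, 1] = z_1
entry J[4][1] = 0.5000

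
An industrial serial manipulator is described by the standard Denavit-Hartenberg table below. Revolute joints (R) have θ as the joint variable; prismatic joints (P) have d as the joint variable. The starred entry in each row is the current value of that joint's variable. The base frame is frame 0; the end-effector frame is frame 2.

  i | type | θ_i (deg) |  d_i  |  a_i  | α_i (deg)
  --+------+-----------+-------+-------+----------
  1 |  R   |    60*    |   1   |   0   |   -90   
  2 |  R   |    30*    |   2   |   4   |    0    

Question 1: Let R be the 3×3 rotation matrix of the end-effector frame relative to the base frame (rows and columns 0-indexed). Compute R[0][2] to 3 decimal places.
End-effector z-axis (col 2 of R) = (-0.8660,0.5000,0.0000)
R[0][2] = -0.8660

-0.866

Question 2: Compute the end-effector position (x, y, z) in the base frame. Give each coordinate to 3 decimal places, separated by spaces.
0.000 4.000 -1.000

after link 1: o_1 = (0.0000, 0.0000, 1.0000)
after link 2: o_2 = (0.0000, 4.0000, -1.0000)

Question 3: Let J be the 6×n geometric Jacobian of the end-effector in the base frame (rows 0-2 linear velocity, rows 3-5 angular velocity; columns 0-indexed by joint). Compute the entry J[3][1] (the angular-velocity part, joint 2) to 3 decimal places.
axis z_1 = (-0.8660,0.5000,0.0000); lever o_n−o_1 = (0.0000,4.0000,-2.0000)
cross product → J_v[:, 1] = (-1.0000,-1.7321,-3.4641)
J_ω[:, 1] = z_1
entry J[3][1] = -0.8660

-0.866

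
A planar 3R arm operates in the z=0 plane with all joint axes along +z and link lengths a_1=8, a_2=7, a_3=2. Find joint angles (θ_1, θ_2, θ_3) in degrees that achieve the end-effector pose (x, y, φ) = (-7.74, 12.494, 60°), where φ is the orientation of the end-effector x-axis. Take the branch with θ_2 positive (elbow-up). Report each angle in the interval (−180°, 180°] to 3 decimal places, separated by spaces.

108.166 44.992 -93.158

wrist centre = target − a_3·(cos φ, sin φ) = (-8.7400, 10.7619)
cos θ_2 = (192.2072−8²−7²)/(2·8·7) = 0.7072; θ_2 = 44.9919° (elbow-up)
β = atan2(10.7619,-8.7400) = 129.0808°; ψ = atan2(4.9490,12.9504) = 20.9145°
θ_1 = β − ψ = 108.1663°
θ_3 = φ − θ_1 − θ_2 = -93.1582° (wrapped to (-180°,180°])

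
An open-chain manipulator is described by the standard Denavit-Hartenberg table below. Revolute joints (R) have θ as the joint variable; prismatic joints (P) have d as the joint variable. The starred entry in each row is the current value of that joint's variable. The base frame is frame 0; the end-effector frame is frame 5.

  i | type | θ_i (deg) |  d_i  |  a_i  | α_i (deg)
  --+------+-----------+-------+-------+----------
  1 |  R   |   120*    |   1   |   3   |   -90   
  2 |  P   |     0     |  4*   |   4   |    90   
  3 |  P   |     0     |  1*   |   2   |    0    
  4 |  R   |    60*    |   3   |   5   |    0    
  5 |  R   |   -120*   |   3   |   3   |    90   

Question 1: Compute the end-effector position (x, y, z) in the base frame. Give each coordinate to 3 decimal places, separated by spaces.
-11.464 8.392 8.000

after link 1: o_1 = (-1.5000, 2.5981, 1.0000)
after link 2: o_2 = (-6.9641, 4.0622, 1.0000)
after link 3: o_3 = (-7.9641, 5.7942, 2.0000)
after link 4: o_4 = (-12.9641, 5.7942, 5.0000)
after link 5: o_5 = (-11.4641, 8.3923, 8.0000)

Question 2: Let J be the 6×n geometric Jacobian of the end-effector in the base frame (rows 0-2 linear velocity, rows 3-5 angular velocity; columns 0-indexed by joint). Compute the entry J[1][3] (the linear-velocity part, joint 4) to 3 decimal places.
axis z_3 = (0.0000,0.0000,1.0000); lever o_n−o_3 = (-3.5000,2.5981,6.0000)
cross product → J_v[:, 3] = (-2.5981,-3.5000,0.0000)
J_ω[:, 3] = z_3
entry J[1][3] = -3.5000

-3.500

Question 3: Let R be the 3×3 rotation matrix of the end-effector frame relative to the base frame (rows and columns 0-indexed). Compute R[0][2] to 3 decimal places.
End-effector z-axis (col 2 of R) = (0.8660,-0.5000,0.0000)
R[0][2] = 0.8660

0.866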